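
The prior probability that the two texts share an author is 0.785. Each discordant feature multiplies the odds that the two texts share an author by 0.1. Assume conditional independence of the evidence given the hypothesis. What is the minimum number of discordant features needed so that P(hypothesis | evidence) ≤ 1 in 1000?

Prior odds: 0.785 ÷ 0.215 = 157/43.
Likelihood ratio per discordant feature = 0.1.
Target posterior odds = 0.001/0.999 = 1/999.
Need (157/43) × 0.1ⁿ ≤ 1/999, i.e. 0.1ⁿ ≤ 43/156843.
0.1³ = 0.001 is still above 43/156843 but 0.1⁴ = 0.0001 is at or below it, so n = 4.

4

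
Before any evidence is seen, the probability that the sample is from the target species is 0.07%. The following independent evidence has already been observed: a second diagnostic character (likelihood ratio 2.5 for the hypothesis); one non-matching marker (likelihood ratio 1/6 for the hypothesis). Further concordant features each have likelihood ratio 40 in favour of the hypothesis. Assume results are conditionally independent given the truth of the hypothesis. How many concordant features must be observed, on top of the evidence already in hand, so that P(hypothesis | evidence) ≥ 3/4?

3

Prior odds = 0.0007/0.9993 = 7/9993.
Combined Bayes factor of the evidence already in hand = 2.5 × (1/6) = 5/12.
Odds after that evidence = (7/9993) × 5/12 = 35/119916.
Target odds = 0.75/0.25 = 3.
Need 40ⁿ ≥ 3 ÷ (35/119916) = 359748/35.
40² = 1600 falls short of 359748/35 but 40³ = 64000 reaches it, so n = 3.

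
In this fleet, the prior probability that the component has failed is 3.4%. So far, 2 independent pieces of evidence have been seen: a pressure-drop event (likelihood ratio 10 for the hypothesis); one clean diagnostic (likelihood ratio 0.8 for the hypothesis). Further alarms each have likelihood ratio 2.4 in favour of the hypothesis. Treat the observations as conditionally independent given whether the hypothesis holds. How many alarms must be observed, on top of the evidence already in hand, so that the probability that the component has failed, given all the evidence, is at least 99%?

Prior odds = 0.034/0.966 = 17/483.
Combined Bayes factor of the evidence already in hand = 10 × 0.8 = 8.
Odds after that evidence = (17/483) × 8 = 136/483.
Target odds = 0.99/0.01 = 99.
Need 2.4ⁿ ≥ 99 ÷ (136/483) = 47817/136.
2.4⁶ = 2985984/15625 falls short of 47817/136 but 2.4⁷ = 35831808/78125 reaches it, so n = 7.

7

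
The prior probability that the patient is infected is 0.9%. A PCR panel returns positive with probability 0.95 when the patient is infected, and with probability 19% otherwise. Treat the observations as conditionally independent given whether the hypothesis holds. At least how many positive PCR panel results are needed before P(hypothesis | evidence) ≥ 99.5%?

7

Prior odds = 0.009/0.991 = 9/991.
Likelihood ratio of a positive result = 0.95/0.19 = 5.
Target odds: 0.995 ÷ 0.005 = 199.
Need (9/991) × 5ⁿ ≥ 199, i.e. 5ⁿ ≥ 197209/9.
5⁶ = 15625 falls short of 197209/9 but 5⁷ = 78125 reaches it, so n = 7.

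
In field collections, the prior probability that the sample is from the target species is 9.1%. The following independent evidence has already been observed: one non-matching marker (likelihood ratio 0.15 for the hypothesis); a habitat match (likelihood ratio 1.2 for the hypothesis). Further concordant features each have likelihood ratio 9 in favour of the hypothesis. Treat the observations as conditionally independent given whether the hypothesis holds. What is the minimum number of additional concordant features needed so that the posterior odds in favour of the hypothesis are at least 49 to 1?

Prior odds = 0.091/0.909 = 91/909.
Combined Bayes factor of the evidence already in hand = 0.15 × 1.2 = 0.18.
Odds after that evidence = (91/909) × 0.18 = 91/5050.
Target odds = 49.
Need 9ⁿ ≥ 49 ÷ (91/5050) = 35350/13.
9³ = 729 falls short of 35350/13 but 9⁴ = 6561 reaches it, so n = 4.

4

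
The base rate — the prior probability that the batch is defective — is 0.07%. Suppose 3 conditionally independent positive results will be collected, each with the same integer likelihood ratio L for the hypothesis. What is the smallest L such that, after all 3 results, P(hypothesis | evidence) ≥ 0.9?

24

Prior odds = 0.0007/0.9993 = 7/9993.
Target odds = 0.9/0.1 = 9.
Need L³ ≥ 9 ÷ (7/9993) = 89937/7.
23³ = 12167 < 89937/7 ≤ 13824 = 24³, so L = 24.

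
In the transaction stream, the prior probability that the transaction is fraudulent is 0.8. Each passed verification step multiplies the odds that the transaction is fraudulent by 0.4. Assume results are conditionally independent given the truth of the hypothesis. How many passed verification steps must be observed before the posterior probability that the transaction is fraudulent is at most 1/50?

Prior odds: 0.8 ÷ 0.2 = 4.
Likelihood ratio per passed verification step = 0.4.
Target posterior odds = 0.02/0.98 = 1/49.
Need 4 × 0.4ⁿ ≤ 1/49, i.e. 0.4ⁿ ≤ 1/196.
0.4⁵ = 0.01024 is still above 1/196 but 0.4⁶ = 64/15625 is at or below it, so n = 6.

6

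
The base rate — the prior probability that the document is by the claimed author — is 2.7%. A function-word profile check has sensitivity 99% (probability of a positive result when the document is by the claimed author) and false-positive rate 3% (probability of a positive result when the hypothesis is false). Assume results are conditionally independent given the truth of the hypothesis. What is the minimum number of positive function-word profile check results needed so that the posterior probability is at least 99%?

Prior odds: 0.027 ÷ 0.973 = 27/973.
Likelihood ratio of a positive result = 0.99/0.03 = 33.
Target odds: 0.99 ÷ 0.01 = 99.
Need (27/973) × 33ⁿ ≥ 99, i.e. 33ⁿ ≥ 10703/3.
33² = 1089 falls short of 10703/3 but 33³ = 35937 reaches it, so n = 3.

3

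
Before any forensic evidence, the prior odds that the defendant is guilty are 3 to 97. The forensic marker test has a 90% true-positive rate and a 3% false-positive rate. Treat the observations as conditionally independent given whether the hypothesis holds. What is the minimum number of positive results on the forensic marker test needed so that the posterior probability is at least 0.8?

Prior odds = 3/97.
Likelihood ratio of a positive result = 0.9/0.03 = 30.
Target posterior odds = 0.8/0.2 = 4.
Require 30ⁿ ≥ 4 ÷ (3/97) = 388/3.
30¹ = 30 falls short of 388/3 but 30² = 900 reaches it, so n = 2.

2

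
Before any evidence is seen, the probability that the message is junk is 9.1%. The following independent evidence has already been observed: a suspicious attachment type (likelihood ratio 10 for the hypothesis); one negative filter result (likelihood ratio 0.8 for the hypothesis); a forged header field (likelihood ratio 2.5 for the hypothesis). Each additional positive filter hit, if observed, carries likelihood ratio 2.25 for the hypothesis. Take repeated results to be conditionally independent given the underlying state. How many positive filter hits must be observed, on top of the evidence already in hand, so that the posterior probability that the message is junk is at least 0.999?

8

Prior odds = 0.091/0.909 = 91/909.
Combined Bayes factor of the evidence already in hand = 10 × 0.8 × 2.5 = 20.
Odds after that evidence = (91/909) × 20 = 1820/909.
Target odds = 0.999/0.001 = 999.
Need 2.25ⁿ ≥ 999 ÷ (1820/909) = 908091/1820.
2.25⁷ = 4782969/16384 falls short of 908091/1820 but 2.25⁸ = 43046721/65536 reaches it, so n = 8.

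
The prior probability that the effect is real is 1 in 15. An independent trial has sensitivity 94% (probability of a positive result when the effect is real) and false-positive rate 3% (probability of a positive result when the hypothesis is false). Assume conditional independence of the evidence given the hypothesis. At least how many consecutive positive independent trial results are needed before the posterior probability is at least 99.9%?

Prior odds: (1/15) ÷ (14/15) = 1/14.
Likelihood ratio of a positive result = 0.94/0.03 = 94/3.
Target posterior odds = 0.999/0.001 = 999.
Require (94/3)ⁿ ≥ 999 ÷ (1/14) = 13986.
(94/3)² = 8836/9 falls short of 13986 but (94/3)³ = 830584/27 reaches it, so n = 3.

3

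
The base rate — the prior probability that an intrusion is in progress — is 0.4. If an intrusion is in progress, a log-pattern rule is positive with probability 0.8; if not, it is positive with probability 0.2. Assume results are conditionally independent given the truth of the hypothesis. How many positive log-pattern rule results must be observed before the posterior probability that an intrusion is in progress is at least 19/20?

3

Prior odds: 0.4 ÷ 0.6 = 2/3.
Likelihood ratio of a positive = 0.8/0.2 = 4.
Target posterior odds = 0.95/0.05 = 19.
Need (2/3) × 4ⁿ ≥ 19, i.e. 4ⁿ ≥ 28.5.
4² = 16 falls short of 28.5 but 4³ = 64 reaches it, so n = 3.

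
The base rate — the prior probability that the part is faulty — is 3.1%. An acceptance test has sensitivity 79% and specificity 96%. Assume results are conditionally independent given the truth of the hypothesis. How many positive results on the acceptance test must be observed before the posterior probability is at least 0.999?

Prior odds = 0.031/0.969 = 31/969.
False-positive rate = 1 − 0.96 = 0.04; likelihood ratio of a positive = 0.79/0.04 = 19.75.
Target posterior odds = 0.999/0.001 = 999.
Require 19.75ⁿ ≥ 999 ÷ (31/969) = 968031/31.
19.75³ = 7703.734375 falls short of 968031/31 but 19.75⁴ = 38950081/256 reaches it, so n = 4.

4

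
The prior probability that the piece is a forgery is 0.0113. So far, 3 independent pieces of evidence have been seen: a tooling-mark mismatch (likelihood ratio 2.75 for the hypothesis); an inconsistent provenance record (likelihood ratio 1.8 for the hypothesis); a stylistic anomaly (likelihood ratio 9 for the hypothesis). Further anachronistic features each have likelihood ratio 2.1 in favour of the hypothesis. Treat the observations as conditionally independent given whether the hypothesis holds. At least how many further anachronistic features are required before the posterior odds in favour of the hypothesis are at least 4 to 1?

3

Prior odds = 0.0113/0.9887 = 113/9887.
Combined Bayes factor of the evidence already in hand = 2.75 × 1.8 × 9 = 44.55.
Odds after that evidence = (113/9887) × 44.55 = 100683/197740.
Target odds = 4.
Need 2.1ⁿ ≥ 4 ÷ (100683/197740) = 790960/100683.
2.1² = 4.41 falls short of 790960/100683 but 2.1³ = 9.261 reaches it, so n = 3.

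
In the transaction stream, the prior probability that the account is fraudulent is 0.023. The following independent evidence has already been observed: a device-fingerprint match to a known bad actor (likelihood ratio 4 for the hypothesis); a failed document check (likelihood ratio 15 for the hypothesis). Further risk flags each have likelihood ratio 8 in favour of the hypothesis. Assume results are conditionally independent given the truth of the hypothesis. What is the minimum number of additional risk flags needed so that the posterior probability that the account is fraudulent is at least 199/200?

Prior odds = 0.023/0.977 = 23/977.
Combined Bayes factor of the evidence already in hand = 4 × 15 = 60.
Odds after that evidence = (23/977) × 60 = 1380/977.
Target odds = 0.995/0.005 = 199.
Need 8ⁿ ≥ 199 ÷ (1380/977) = 194423/1380.
8² = 64 falls short of 194423/1380 but 8³ = 512 reaches it, so n = 3.

3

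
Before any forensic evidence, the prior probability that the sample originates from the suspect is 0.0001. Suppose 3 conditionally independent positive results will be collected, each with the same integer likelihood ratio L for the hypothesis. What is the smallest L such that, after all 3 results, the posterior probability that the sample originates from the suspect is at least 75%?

32

Prior odds = 0.0001/0.9999 = 1/9999.
Target odds = 0.75/0.25 = 3.
Need L³ ≥ 3 ÷ (1/9999) = 29997.
31³ = 29791 < 29997 ≤ 32768 = 32³, so L = 32.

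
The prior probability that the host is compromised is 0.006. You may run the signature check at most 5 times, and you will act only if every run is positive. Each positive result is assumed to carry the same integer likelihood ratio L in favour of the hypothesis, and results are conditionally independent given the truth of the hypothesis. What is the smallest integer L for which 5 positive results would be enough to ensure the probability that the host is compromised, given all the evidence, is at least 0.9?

Prior odds = 0.006/0.994 = 3/497.
Target odds = 0.9/0.1 = 9.
Need L⁵ ≥ 9 ÷ (3/497) = 1491.
4⁵ = 1024 < 1491 ≤ 3125 = 5⁵, so L = 5.

5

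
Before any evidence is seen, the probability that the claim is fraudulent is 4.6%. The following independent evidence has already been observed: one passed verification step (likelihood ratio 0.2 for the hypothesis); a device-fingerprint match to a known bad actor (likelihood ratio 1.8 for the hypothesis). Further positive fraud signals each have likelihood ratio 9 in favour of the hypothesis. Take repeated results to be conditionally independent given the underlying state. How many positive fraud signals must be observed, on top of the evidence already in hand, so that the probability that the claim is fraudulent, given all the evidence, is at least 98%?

4

Prior odds = 0.046/0.954 = 23/477.
Combined Bayes factor of the evidence already in hand = 0.2 × 1.8 = 0.36.
Odds after that evidence = (23/477) × 0.36 = 23/1325.
Target odds = 0.98/0.02 = 49.
Need 9ⁿ ≥ 49 ÷ (23/1325) = 64925/23.
9³ = 729 falls short of 64925/23 but 9⁴ = 6561 reaches it, so n = 4.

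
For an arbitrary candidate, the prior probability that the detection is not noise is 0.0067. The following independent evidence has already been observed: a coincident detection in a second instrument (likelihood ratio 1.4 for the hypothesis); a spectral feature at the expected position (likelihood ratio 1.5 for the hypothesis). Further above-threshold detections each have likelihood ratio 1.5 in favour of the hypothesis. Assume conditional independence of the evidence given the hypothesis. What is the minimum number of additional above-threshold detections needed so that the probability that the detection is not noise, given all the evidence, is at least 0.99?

22

Prior odds = 0.0067/0.9933 = 67/9933.
Combined Bayes factor of the evidence already in hand = 1.4 × 1.5 = 2.1.
Odds after that evidence = (67/9933) × 2.1 = 67/4730.
Target odds = 0.99/0.01 = 99.
Need 1.5ⁿ ≥ 99 ÷ (67/4730) = 468270/67.
1.5²¹ ≈4987.89 falls short of 468270/67 but 1.5²² ≈7481.83 reaches it, so n = 22.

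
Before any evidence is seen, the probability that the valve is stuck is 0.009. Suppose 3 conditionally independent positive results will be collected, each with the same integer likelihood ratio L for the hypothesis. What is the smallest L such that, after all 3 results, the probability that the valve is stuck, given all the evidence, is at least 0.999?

48

Prior odds = 0.009/0.991 = 9/991.
Target odds = 0.999/0.001 = 999.
Need L³ ≥ 999 ÷ (9/991) = 110001.
47³ = 103823 < 110001 ≤ 110592 = 48³, so L = 48.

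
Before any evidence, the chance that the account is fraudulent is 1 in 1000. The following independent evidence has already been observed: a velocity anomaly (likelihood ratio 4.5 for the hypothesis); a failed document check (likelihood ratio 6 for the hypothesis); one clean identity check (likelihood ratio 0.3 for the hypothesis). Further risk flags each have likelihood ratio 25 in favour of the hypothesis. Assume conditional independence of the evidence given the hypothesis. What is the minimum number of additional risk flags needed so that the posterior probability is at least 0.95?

3

Prior odds = 0.001/0.999 = 1/999.
Combined Bayes factor of the evidence already in hand = 4.5 × 6 × 0.3 = 8.1.
Odds after that evidence = (1/999) × 8.1 = 3/370.
Target odds = 0.95/0.05 = 19.
Need 25ⁿ ≥ 19 ÷ (3/370) = 7030/3.
25² = 625 falls short of 7030/3 but 25³ = 15625 reaches it, so n = 3.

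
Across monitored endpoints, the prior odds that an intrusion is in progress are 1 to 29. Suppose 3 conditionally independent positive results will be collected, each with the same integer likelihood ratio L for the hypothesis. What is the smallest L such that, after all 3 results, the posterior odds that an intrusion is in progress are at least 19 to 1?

9

Prior odds = 1/29.
Target odds = 19.
Need L³ ≥ 19 ÷ (1/29) = 551.
8³ = 512 < 551 ≤ 729 = 9³, so L = 9.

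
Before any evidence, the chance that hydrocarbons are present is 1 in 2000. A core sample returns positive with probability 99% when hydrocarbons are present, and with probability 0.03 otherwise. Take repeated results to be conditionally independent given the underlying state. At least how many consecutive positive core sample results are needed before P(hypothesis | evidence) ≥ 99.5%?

4

Prior odds = 0.0005/0.9995 = 1/1999.
Likelihood ratio of a positive result = 0.99/0.03 = 33.
Target odds: 0.995 ÷ 0.005 = 199.
Require 33ⁿ ≥ 199 ÷ (1/1999) = 397801.
33³ = 35937 falls short of 397801 but 33⁴ = 1185921 reaches it, so n = 4.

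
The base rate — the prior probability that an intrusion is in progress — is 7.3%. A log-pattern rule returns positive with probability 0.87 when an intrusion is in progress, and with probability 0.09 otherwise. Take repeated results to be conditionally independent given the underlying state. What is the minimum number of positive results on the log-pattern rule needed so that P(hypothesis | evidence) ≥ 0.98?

Prior odds = 0.073/0.927 = 73/927.
Likelihood ratio of a positive result = 0.87/0.09 = 29/3.
Target odds: 0.98 ÷ 0.02 = 49.
Require (29/3)ⁿ ≥ 49 ÷ (73/927) = 45423/73.
(29/3)² = 841/9 falls short of 45423/73 but (29/3)³ = 24389/27 reaches it, so n = 3.

3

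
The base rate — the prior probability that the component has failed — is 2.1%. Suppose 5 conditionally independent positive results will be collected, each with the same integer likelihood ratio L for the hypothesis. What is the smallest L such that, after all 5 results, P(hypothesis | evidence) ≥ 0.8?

3

Prior odds = 0.021/0.979 = 21/979.
Target odds = 0.8/0.2 = 4.
Need L⁵ ≥ 4 ÷ (21/979) = 3916/21.
2⁵ = 32 < 3916/21 ≤ 243 = 3⁵, so L = 3.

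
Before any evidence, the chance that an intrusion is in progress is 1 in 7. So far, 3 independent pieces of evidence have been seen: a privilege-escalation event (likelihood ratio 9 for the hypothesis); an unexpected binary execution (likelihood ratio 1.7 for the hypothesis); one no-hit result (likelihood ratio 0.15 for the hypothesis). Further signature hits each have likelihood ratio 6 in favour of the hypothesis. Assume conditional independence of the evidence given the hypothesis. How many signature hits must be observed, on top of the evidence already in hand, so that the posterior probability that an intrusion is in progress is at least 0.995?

4

Prior odds = (1/7)/(6/7) = 1/6.
Combined Bayes factor of the evidence already in hand = 9 × 1.7 × 0.15 = 2.295.
Odds after that evidence = (1/6) × 2.295 = 0.3825.
Target odds = 0.995/0.005 = 199.
Need 6ⁿ ≥ 199 ÷ 0.3825 = 79600/153.
6³ = 216 falls short of 79600/153 but 6⁴ = 1296 reaches it, so n = 4.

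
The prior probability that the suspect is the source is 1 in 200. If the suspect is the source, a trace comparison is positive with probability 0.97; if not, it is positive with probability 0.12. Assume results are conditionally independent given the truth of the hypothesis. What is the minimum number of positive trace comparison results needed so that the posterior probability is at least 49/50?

5

Prior odds: 0.005 ÷ 0.995 = 1/199.
Likelihood ratio of a positive = 0.97/0.12 = 97/12.
Target posterior odds = 0.98/0.02 = 49.
Need (1/199) × (97/12)ⁿ ≥ 49, i.e. (97/12)ⁿ ≥ 9751.
(97/12)⁴ = 88529281/20736 falls short of 9751 but (97/12)⁵ ≈34510.6 reaches it, so n = 5.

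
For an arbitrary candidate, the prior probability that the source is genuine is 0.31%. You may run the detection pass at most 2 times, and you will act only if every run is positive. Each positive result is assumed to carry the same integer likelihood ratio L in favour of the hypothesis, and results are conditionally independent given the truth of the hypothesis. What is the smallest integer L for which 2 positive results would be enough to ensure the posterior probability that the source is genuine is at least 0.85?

43

Prior odds = 0.0031/0.9969 = 31/9969.
Target odds = 0.85/0.15 = 17/3.
Need L² ≥ 17/3 ÷ (31/9969) = 56491/31.
42² = 1764 < 56491/31 ≤ 1849 = 43², so L = 43.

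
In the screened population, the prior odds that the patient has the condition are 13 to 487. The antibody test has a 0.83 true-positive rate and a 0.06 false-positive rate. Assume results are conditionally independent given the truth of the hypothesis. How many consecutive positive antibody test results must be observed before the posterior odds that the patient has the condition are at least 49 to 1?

Prior odds = 13/487.
Likelihood ratio of a positive result = 0.83/0.06 = 83/6.
Target odds = 49.
Need (13/487) × (83/6)ⁿ ≥ 49, i.e. (83/6)ⁿ ≥ 23863/13.
(83/6)² = 6889/36 falls short of 23863/13 but (83/6)³ = 571787/216 reaches it, so n = 3.

3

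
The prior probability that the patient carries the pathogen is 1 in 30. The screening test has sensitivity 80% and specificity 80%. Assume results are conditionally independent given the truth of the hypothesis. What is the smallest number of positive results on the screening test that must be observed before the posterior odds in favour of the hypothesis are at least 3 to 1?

Prior odds: (1/30) ÷ (29/30) = 1/29.
False-positive rate = 1 − 0.8 = 0.2; likelihood ratio of a positive = 0.8/0.2 = 4.
Target odds = 3.
Require 4ⁿ ≥ 3 ÷ (1/29) = 87.
4³ = 64 falls short of 87 but 4⁴ = 256 reaches it, so n = 4.

4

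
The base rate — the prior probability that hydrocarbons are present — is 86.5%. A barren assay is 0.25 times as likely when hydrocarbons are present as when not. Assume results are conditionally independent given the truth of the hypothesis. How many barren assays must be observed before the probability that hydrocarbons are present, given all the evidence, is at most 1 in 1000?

7

Prior odds = 0.865/0.135 = 173/27.
Likelihood ratio per barren assay = 0.25.
Target odds: 0.001 ÷ 0.999 = 1/999.
Need (173/27) × 0.25ⁿ ≤ 1/999, i.e. 0.25ⁿ ≤ 1/6401.
0.25⁶ = 1/4096 is still above 1/6401 but 0.25⁷ = 1/16384 is at or below it, so n = 7.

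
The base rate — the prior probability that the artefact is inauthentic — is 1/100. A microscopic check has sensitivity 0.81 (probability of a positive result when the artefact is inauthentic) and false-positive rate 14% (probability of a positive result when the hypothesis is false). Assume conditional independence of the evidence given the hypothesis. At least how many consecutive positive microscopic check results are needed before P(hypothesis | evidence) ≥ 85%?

Prior odds = 0.01/0.99 = 1/99.
Likelihood ratio of a positive result = 0.81/0.14 = 81/14.
Target posterior odds = 0.85/0.15 = 17/3.
Need (1/99) × (81/14)ⁿ ≥ 17/3, i.e. (81/14)ⁿ ≥ 561.
(81/14)³ = 531441/2744 falls short of 561 but (81/14)⁴ = 43046721/38416 reaches it, so n = 4.

4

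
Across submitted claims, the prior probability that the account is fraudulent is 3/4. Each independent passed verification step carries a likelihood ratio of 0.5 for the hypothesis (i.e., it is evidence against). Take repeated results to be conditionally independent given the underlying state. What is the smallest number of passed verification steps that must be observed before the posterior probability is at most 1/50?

Prior odds: 0.75 ÷ 0.25 = 3.
Likelihood ratio per passed verification step = 0.5.
Target posterior odds = 0.02/0.98 = 1/49.
Require 0.5ⁿ ≤ 1/49 ÷ 3 = 1/147.
0.5⁷ = 0.0078125 is still above 1/147 but 0.5⁸ = 0.00390625 is at or below it, so n = 8.

8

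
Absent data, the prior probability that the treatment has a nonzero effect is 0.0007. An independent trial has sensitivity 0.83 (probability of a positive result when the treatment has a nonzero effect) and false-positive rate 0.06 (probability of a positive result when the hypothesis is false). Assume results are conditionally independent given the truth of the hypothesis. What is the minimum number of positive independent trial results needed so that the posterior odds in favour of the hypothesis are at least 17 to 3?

Prior odds: 0.0007 ÷ 0.9993 = 7/9993.
Likelihood ratio of a positive result = 0.83/0.06 = 83/6.
Target odds = 17/3.
Require (83/6)ⁿ ≥ 17/3 ÷ (7/9993) = 56627/7.
(83/6)³ = 571787/216 falls short of 56627/7 but (83/6)⁴ = 47458321/1296 reaches it, so n = 4.

4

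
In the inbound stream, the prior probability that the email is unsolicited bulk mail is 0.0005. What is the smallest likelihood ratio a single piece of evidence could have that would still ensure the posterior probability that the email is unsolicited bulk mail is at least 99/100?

197901

Prior odds = 0.0005/0.9995 = 1/1999.
Target odds = 0.99/0.01 = 99.
Required Bayes factor = 99 ÷ (1/1999) = 197901.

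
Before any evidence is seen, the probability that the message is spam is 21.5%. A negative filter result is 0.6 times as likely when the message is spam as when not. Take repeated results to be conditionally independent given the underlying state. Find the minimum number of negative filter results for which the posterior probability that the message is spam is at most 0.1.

Prior odds = 0.215/0.785 = 43/157.
Likelihood ratio per negative filter result = 0.6.
Target posterior odds = 0.1/0.9 = 1/9.
Need (43/157) × 0.6ⁿ ≤ 1/9, i.e. 0.6ⁿ ≤ 157/387.
0.6¹ = 0.6 is still above 157/387 but 0.6² = 0.36 is at or below it, so n = 2.

2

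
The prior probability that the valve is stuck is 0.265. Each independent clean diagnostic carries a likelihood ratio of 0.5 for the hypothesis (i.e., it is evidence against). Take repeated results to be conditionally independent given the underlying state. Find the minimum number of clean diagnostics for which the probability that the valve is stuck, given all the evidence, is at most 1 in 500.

8

Prior odds = 0.265/0.735 = 53/147.
Likelihood ratio per clean diagnostic = 0.5.
Target odds: 0.002 ÷ 0.998 = 1/499.
Need (53/147) × 0.5ⁿ ≤ 1/499, i.e. 0.5ⁿ ≤ 147/26447.
0.5⁷ = 0.0078125 is still above 147/26447 but 0.5⁸ = 0.00390625 is at or below it, so n = 8.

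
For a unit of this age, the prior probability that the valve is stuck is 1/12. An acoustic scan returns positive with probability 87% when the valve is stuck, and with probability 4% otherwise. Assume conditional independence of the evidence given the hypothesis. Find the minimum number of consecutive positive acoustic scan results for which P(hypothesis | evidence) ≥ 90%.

Prior odds = (1/12)/(11/12) = 1/11.
Likelihood ratio of a positive result = 0.87/0.04 = 21.75.
Target posterior odds = 0.9/0.1 = 9.
Need (1/11) × 21.75ⁿ ≥ 9, i.e. 21.75ⁿ ≥ 99.
21.75¹ = 21.75 falls short of 99 but 21.75² = 473.0625 reaches it, so n = 2.

2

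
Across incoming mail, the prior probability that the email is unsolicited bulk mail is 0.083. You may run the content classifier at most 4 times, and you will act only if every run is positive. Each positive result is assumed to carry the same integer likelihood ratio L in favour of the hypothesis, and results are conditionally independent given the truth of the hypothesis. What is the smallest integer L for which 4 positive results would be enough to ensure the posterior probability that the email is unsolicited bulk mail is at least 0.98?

5

Prior odds = 0.083/0.917 = 83/917.
Target odds = 0.98/0.02 = 49.
Need L⁴ ≥ 49 ÷ (83/917) = 44933/83.
4⁴ = 256 < 44933/83 ≤ 625 = 5⁴, so L = 5.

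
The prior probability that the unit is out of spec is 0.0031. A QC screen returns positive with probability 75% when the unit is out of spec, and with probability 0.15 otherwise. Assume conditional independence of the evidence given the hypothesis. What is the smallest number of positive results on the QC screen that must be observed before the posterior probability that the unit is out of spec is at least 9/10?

Prior odds = 0.0031/0.9969 = 31/9969.
Likelihood ratio of a positive result = 0.75/0.15 = 5.
Target odds: 0.9 ÷ 0.1 = 9.
Require 5ⁿ ≥ 9 ÷ (31/9969) = 89721/31.
5⁴ = 625 falls short of 89721/31 but 5⁵ = 3125 reaches it, so n = 5.

5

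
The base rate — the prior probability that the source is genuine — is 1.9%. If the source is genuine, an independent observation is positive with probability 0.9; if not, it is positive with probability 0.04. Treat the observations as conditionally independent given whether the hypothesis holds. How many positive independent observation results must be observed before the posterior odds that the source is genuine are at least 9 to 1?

2

Prior odds: 0.019 ÷ 0.981 = 19/981.
Likelihood ratio of a positive = 0.9/0.04 = 22.5.
Target odds = 9.
Need (19/981) × 22.5ⁿ ≥ 9, i.e. 22.5ⁿ ≥ 8829/19.
22.5¹ = 22.5 falls short of 8829/19 but 22.5² = 506.25 reaches it, so n = 2.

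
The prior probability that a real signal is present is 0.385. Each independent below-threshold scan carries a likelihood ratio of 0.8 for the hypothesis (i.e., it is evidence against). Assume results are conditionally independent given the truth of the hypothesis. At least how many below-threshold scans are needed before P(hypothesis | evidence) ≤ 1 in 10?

Prior odds: 0.385 ÷ 0.615 = 77/123.
Likelihood ratio per below-threshold scan = 0.8.
Target odds: 0.1 ÷ 0.9 = 1/9.
Need (77/123) × 0.8ⁿ ≤ 1/9, i.e. 0.8ⁿ ≤ 41/231.
0.8⁷ = 16384/78125 is still above 41/231 but 0.8⁸ = 65536/390625 is at or below it, so n = 8.

8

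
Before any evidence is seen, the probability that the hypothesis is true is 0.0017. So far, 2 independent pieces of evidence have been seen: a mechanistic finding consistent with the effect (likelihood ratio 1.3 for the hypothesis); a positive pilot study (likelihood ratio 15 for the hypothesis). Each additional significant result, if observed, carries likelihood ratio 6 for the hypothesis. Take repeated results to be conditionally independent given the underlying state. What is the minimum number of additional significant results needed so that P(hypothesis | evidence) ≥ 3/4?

3

Prior odds = 0.0017/0.9983 = 17/9983.
Combined Bayes factor of the evidence already in hand = 1.3 × 15 = 19.5.
Odds after that evidence = (17/9983) × 19.5 = 663/19966.
Target odds = 0.75/0.25 = 3.
Need 6ⁿ ≥ 3 ÷ (663/19966) = 19966/221.
6² = 36 falls short of 19966/221 but 6³ = 216 reaches it, so n = 3.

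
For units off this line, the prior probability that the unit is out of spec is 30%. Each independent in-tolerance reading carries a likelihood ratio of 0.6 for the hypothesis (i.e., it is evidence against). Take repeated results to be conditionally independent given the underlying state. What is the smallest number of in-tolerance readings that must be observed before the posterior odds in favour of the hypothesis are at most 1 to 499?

11

Prior odds = 0.3/0.7 = 3/7.
Likelihood ratio per in-tolerance reading = 0.6.
Target odds = 1/499.
Need (3/7) × 0.6ⁿ ≤ 1/499, i.e. 0.6ⁿ ≤ 7/1497.
0.6¹⁰ = 59049/9765625 is still above 7/1497 but 0.6¹¹ = 177147/48828125 is at or below it, so n = 11.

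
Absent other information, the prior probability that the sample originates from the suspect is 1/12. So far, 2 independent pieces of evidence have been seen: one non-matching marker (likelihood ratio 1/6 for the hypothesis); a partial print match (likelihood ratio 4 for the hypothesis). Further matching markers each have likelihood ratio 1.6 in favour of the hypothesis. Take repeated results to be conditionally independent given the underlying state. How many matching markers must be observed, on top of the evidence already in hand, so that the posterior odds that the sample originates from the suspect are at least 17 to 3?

Prior odds = (1/12)/(11/12) = 1/11.
Combined Bayes factor of the evidence already in hand = (1/6) × 4 = 2/3.
Odds after that evidence = (1/11) × 2/3 = 2/33.
Target odds = 17/3.
Need 1.6ⁿ ≥ 17/3 ÷ (2/33) = 93.5.
1.6⁹ = 134217728/1953125 falls short of 93.5 but 1.6¹⁰ ≈109.951 reaches it, so n = 10.

10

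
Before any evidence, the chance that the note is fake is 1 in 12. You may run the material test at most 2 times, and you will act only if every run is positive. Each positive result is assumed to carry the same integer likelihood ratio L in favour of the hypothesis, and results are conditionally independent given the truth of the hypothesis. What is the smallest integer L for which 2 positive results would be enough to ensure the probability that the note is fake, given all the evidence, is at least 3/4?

6

Prior odds = (1/12)/(11/12) = 1/11.
Target odds = 0.75/0.25 = 3.
Need L² ≥ 3 ÷ (1/11) = 33.
5² = 25 < 33 ≤ 36 = 6², so L = 6.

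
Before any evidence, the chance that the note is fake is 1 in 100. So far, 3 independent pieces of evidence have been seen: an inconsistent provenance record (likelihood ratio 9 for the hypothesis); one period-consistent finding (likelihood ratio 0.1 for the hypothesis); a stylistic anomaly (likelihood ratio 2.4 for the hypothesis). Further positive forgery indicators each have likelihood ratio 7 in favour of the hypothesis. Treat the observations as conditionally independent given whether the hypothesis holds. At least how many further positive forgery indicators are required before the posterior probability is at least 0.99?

Prior odds = 0.01/0.99 = 1/99.
Combined Bayes factor of the evidence already in hand = 9 × 0.1 × 2.4 = 2.16.
Odds after that evidence = (1/99) × 2.16 = 6/275.
Target odds = 0.99/0.01 = 99.
Need 7ⁿ ≥ 99 ÷ (6/275) = 4537.5.
7⁴ = 2401 falls short of 4537.5 but 7⁵ = 16807 reaches it, so n = 5.

5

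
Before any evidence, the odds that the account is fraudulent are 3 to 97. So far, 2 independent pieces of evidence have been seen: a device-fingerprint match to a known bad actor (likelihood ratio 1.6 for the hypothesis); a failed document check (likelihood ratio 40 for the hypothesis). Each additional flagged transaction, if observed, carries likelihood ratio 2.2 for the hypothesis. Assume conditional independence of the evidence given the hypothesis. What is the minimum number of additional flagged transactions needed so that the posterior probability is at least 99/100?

Prior odds = 3/97.
Combined Bayes factor of the evidence already in hand = 1.6 × 40 = 64.
Odds after that evidence = (3/97) × 64 = 192/97.
Target odds = 0.99/0.01 = 99.
Need 2.2ⁿ ≥ 99 ÷ (192/97) = 50.015625.
2.2⁴ = 23.4256 falls short of 50.015625 but 2.2⁵ = 51.53632 reaches it, so n = 5.

5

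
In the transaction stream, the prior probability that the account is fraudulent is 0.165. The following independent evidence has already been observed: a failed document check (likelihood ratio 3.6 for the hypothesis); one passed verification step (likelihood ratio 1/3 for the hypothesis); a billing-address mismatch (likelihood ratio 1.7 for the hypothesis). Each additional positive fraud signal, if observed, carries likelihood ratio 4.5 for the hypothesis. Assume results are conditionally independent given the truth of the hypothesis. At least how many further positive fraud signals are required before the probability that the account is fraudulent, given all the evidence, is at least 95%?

Prior odds = 0.165/0.835 = 33/167.
Combined Bayes factor of the evidence already in hand = 3.6 × (1/3) × 1.7 = 2.04.
Odds after that evidence = (33/167) × 2.04 = 1683/4175.
Target odds = 0.95/0.05 = 19.
Need 4.5ⁿ ≥ 19 ÷ (1683/4175) = 79325/1683.
4.5² = 20.25 falls short of 79325/1683 but 4.5³ = 91.125 reaches it, so n = 3.

3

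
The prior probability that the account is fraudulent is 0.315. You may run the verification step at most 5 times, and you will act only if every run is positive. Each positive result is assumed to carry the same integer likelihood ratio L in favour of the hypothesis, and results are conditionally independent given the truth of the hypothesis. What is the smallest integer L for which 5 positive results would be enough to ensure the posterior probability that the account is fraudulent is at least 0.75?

Prior odds = 0.315/0.685 = 63/137.
Target odds = 0.75/0.25 = 3.
Need L⁵ ≥ 3 ÷ (63/137) = 137/21.
1⁵ = 1 < 137/21 ≤ 32 = 2⁵, so L = 2.

2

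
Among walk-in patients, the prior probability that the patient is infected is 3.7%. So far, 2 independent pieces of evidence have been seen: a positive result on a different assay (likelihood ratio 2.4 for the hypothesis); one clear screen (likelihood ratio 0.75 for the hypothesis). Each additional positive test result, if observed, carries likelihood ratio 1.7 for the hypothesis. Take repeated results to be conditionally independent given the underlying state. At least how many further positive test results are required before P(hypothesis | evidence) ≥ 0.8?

Prior odds = 0.037/0.963 = 37/963.
Combined Bayes factor of the evidence already in hand = 2.4 × 0.75 = 1.8.
Odds after that evidence = (37/963) × 1.8 = 37/535.
Target odds = 0.8/0.2 = 4.
Need 1.7ⁿ ≥ 4 ÷ (37/535) = 2140/37.
1.7⁷ = 410338673/10000000 falls short of 2140/37 but 1.7⁸ ≈69.7576 reaches it, so n = 8.

8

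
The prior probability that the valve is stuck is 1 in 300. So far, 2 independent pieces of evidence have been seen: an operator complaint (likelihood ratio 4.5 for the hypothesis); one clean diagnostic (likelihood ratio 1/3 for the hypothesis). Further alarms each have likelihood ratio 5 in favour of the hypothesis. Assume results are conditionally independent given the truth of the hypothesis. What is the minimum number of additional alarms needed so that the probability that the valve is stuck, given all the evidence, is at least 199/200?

7

Prior odds = (1/300)/(299/300) = 1/299.
Combined Bayes factor of the evidence already in hand = 4.5 × (1/3) = 1.5.
Odds after that evidence = (1/299) × 1.5 = 3/598.
Target odds = 0.995/0.005 = 199.
Need 5ⁿ ≥ 199 ÷ (3/598) = 119002/3.
5⁶ = 15625 falls short of 119002/3 but 5⁷ = 78125 reaches it, so n = 7.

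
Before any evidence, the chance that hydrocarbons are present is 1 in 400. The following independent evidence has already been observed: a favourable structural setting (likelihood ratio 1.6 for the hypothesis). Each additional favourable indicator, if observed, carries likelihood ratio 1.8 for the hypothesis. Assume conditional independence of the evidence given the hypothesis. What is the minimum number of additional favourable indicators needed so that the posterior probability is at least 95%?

15

Prior odds = 0.0025/0.9975 = 1/399.
Bayes factor of the evidence already in hand = 1.6.
Odds after that evidence = (1/399) × 1.6 = 8/1995.
Target odds = 0.95/0.05 = 19.
Need 1.8ⁿ ≥ 19 ÷ (8/1995) = 4738.125.
1.8¹⁴ ≈3748.13 falls short of 4738.125 but 1.8¹⁵ ≈6746.64 reaches it, so n = 15.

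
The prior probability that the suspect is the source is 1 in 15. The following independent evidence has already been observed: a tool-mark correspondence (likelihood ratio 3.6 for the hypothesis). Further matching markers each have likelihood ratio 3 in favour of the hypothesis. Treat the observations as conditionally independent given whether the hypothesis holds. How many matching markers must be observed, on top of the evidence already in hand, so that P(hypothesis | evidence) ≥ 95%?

4

Prior odds = (1/15)/(14/15) = 1/14.
Bayes factor of the evidence already in hand = 3.6.
Odds after that evidence = (1/14) × 3.6 = 9/35.
Target odds = 0.95/0.05 = 19.
Need 3ⁿ ≥ 19 ÷ (9/35) = 665/9.
3³ = 27 falls short of 665/9 but 3⁴ = 81 reaches it, so n = 4.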